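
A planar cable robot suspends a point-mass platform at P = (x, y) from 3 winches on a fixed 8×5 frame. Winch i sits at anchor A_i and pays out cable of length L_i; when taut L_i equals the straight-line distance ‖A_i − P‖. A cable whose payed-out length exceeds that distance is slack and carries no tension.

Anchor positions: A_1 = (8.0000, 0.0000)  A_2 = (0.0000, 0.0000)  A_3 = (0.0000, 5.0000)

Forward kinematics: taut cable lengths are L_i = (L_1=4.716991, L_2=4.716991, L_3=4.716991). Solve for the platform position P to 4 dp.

(4.0000, 2.5000)

each cable: (A_i−P)·(A_i−P) = L_i²; let c_i = ‖A_i‖²−L_i²
c_1 = 64.0000+0.0000−22.2500 = 41.7500
row 1: 16.0000x + 0.0000y = 64.0000  (c_2=-22.2500)
row 2: 16.0000x − 10.0000y = 39.0000  (c_3=2.7500)
Cramer on rows 1–2 → x = 4.0000, y = 2.5000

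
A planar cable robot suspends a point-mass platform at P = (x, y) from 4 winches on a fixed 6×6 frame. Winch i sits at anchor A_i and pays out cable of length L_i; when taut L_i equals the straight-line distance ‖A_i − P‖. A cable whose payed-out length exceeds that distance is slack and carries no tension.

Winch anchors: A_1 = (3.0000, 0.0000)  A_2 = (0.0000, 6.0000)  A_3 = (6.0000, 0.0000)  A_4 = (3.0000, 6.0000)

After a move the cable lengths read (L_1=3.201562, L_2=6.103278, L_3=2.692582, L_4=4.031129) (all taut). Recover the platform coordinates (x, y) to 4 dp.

expand ‖A_i−P‖²=L_i² and subtract eq 1 (c_i ≔ ‖A_i‖²−L_i²)
c_1 = 9.0000+0.0000−10.2500 = -1.2500
eq1−eq2 → [6.0000  -12.0000]·P = 0.0000
eq1−eq3 → [-6.0000  0.0000]·P = -30.0000
eq1−eq4 → [0.0000  -12.0000]·P = -30.0000
2×2 solve → P = (5.0000, 2.5000)
check cable 4: ‖A_4−P‖² = 16.2500 ≈ L_4² = 16.2500 ✓

(5.0000, 2.5000)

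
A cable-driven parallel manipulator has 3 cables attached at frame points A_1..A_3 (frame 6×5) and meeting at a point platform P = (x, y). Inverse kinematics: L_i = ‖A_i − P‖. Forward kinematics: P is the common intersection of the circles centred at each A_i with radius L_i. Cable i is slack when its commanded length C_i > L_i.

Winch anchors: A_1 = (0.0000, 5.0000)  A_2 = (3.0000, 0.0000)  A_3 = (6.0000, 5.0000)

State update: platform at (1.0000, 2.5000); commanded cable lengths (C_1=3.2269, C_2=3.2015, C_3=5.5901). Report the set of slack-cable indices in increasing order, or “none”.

i=1: geometric 2.6926 vs commanded 3.2269 ⇒ slack
i=2: geometric 3.2016 vs commanded 3.2015 ⇒ taut
i=3: geometric 5.5902 vs commanded 5.5901 ⇒ taut

1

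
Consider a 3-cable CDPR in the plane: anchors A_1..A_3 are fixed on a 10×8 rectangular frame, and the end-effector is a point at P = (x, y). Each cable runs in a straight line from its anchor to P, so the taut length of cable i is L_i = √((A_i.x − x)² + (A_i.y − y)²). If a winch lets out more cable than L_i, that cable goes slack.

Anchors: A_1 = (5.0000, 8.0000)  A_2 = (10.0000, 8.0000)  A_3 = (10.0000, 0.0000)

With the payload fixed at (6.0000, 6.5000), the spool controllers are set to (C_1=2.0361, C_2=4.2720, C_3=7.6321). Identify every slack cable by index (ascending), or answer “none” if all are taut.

1

i=1: geometric 1.8028 vs commanded 2.0361 ⇒ slack
i=2: geometric 4.2720 vs commanded 4.2720 ⇒ taut
i=3: geometric 7.6322 vs commanded 7.6321 ⇒ taut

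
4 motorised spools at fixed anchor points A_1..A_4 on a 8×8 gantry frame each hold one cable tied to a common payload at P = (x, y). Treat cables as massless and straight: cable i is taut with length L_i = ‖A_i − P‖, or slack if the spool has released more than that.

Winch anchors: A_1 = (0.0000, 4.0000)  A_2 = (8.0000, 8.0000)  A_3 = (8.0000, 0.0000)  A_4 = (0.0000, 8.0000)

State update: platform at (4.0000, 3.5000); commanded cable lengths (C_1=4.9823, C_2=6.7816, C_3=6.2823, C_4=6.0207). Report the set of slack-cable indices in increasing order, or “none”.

1, 2, 3

i=1: geometric 4.0311 vs commanded 4.9823 ⇒ slack
i=2: geometric 6.0208 vs commanded 6.7816 ⇒ slack
i=3: geometric 5.3151 vs commanded 6.2823 ⇒ slack
i=4: geometric 6.0208 vs commanded 6.0207 ⇒ taut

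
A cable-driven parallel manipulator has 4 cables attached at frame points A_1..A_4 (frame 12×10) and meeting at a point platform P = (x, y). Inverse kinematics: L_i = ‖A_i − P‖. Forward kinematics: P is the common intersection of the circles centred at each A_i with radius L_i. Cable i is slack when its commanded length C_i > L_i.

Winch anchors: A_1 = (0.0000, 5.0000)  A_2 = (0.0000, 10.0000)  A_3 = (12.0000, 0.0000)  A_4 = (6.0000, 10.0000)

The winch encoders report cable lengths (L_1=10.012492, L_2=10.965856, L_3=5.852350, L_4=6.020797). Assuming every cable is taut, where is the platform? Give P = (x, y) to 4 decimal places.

circle eqns → linear via eq_j − eq_1; set q_j = A_j·A_j − L_j²
q_1 = 0.0000+25.0000−100.2500 = -75.2500
0.0000·x − 10.0000·y = q_1−q_2 = -55.0000
-24.0000·x + 10.0000·y = q_1−q_3 = -185.0000
-12.0000·x − 10.0000·y = q_1−q_4 = -175.0000
solve first two rows → x=10.0000, y=5.5000
check cable 4: ‖A_4−P‖² = 36.2500 ≈ L_4² = 36.2500 ✓

(10.0000, 5.5000)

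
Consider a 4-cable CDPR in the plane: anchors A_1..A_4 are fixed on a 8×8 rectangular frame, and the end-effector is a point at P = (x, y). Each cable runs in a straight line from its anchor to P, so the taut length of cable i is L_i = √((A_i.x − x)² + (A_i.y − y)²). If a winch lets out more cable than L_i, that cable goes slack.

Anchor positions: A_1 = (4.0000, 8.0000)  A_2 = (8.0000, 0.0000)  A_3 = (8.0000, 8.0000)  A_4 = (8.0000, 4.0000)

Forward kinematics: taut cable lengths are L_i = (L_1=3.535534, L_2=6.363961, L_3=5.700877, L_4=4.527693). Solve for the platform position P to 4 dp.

circle eqns → linear via eq_j − eq_1; set c_j = A_j·A_j − L_j²
c_1 = 16.0000+64.0000−12.5000 = 67.5000
-8.0000·x + 16.0000·y = c_1−c_2 = 44.0000
-8.0000·x + 0.0000·y = c_1−c_3 = -28.0000
-8.0000·x + 8.0000·y = c_1−c_4 = 8.0000
solve first two rows → x=3.5000, y=4.5000
check cable 4: ‖A_4−P‖² = 20.5000 ≈ L_4² = 20.5000 ✓

(3.5000, 4.5000)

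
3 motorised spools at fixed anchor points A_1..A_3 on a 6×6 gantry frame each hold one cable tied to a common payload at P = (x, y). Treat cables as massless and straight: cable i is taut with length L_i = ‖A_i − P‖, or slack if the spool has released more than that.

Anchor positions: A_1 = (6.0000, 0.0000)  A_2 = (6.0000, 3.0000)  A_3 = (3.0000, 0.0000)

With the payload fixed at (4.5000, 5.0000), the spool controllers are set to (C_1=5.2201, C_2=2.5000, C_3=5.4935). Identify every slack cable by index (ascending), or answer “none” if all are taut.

cable 1: √((1.5000)²+(-5.0000)²)=5.2202, C_1=5.2201: taut
cable 2: √((1.5000)²+(-2.0000)²)=2.5000, C_2=2.5000: taut
cable 3: √((-1.5000)²+(-5.0000)²)=5.2202, C_3=5.4935: slack

3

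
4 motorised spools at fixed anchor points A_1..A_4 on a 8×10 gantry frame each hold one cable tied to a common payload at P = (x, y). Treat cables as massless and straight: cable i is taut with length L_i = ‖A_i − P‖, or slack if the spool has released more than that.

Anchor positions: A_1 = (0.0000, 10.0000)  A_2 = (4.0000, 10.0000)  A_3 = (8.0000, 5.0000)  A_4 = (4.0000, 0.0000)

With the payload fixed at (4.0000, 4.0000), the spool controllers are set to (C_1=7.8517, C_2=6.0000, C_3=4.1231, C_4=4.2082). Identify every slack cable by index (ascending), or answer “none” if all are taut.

1, 4

cable 1: √((-4.0000)²+(6.0000)²)=7.2111, C_1=7.8517: slack
cable 2: √((0.0000)²+(6.0000)²)=6.0000, C_2=6.0000: taut
cable 3: √((4.0000)²+(1.0000)²)=4.1231, C_3=4.1231: taut
cable 4: √((0.0000)²+(-4.0000)²)=4.0000, C_4=4.2082: slack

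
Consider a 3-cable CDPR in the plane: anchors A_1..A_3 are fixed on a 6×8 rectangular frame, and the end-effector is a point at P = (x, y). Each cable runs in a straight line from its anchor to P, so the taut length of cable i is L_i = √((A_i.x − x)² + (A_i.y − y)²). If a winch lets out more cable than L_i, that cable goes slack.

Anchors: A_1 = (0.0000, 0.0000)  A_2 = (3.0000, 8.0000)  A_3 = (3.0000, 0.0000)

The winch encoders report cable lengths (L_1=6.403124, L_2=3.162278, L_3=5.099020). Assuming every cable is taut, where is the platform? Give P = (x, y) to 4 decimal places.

(4.0000, 5.0000)

circle eqns → linear via eq_j − eq_1; set c_j = A_j·A_j − L_j²
c_1 = 0.0000+0.0000−41.0000 = -41.0000
-6.0000·x − 16.0000·y = c_1−c_2 = -104.0000
-6.0000·x + 0.0000·y = c_1−c_3 = -24.0000
solve first two rows → x=4.0000, y=5.0000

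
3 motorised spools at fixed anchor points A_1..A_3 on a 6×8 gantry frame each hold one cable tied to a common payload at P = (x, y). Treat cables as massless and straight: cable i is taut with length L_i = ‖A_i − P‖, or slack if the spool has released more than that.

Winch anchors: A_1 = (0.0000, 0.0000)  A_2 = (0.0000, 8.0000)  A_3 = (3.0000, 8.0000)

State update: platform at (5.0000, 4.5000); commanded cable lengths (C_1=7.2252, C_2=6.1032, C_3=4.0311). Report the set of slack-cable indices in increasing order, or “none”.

cable 1: √((-5.0000)²+(-4.5000)²)=6.7268, C_1=7.2252: slack
cable 2: √((-5.0000)²+(3.5000)²)=6.1033, C_2=6.1032: taut
cable 3: √((-2.0000)²+(3.5000)²)=4.0311, C_3=4.0311: taut

1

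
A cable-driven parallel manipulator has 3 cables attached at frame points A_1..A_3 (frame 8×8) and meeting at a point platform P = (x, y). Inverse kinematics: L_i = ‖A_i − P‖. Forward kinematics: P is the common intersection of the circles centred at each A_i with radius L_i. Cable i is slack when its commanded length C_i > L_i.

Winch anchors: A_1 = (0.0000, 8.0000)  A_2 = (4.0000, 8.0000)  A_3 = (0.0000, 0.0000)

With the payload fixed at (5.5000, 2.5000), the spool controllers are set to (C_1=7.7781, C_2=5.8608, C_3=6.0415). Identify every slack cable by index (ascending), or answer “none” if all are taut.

cable 1: √((-5.5000)²+(5.5000)²)=7.7782, C_1=7.7781: taut
cable 2: √((-1.5000)²+(5.5000)²)=5.7009, C_2=5.8608: slack
cable 3: √((-5.5000)²+(-2.5000)²)=6.0415, C_3=6.0415: taut

2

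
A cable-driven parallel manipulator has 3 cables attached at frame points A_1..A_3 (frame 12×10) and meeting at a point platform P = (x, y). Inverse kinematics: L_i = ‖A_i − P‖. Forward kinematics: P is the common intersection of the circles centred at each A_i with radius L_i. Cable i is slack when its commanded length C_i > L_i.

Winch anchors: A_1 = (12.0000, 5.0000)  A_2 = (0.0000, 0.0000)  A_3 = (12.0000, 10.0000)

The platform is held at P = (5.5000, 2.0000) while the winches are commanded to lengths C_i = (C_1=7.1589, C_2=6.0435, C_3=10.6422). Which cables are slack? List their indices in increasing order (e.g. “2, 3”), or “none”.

i=1: geometric 7.1589 vs commanded 7.1589 ⇒ taut
i=2: geometric 5.8523 vs commanded 6.0435 ⇒ slack
i=3: geometric 10.3078 vs commanded 10.6422 ⇒ slack

2, 3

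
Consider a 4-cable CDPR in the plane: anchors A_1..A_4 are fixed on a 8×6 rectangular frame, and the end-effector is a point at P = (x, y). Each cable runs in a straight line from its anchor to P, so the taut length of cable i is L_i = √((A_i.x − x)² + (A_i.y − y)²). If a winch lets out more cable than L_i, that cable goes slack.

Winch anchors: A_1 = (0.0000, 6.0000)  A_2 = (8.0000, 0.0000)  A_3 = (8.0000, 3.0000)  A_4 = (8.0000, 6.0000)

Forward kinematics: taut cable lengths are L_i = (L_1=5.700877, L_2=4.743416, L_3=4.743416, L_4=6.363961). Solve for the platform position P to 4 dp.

(3.5000, 1.5000)

each cable: (A_i−P)·(A_i−P) = L_i²; let q_i = ‖A_i‖²−L_i²
q_1 = 0.0000+36.0000−32.5000 = 3.5000
row 1: -16.0000x + 12.0000y = -38.0000  (q_2=41.5000)
row 2: -16.0000x + 6.0000y = -47.0000  (q_3=50.5000)
row 3: -16.0000x + 0.0000y = -56.0000  (q_4=59.5000)
Cramer on rows 1–2 → x = 3.5000, y = 1.5000
check cable 4: ‖A_4−P‖² = 40.5000 ≈ L_4² = 40.5000 ✓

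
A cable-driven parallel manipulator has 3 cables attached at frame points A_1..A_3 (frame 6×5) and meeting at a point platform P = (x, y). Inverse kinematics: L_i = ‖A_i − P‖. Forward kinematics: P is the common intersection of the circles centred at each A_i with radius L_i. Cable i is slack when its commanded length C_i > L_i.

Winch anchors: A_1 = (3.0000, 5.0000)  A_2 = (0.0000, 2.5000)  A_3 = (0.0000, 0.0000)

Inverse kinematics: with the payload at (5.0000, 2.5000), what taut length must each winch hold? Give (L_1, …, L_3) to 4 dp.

(3.2016, 5.0000, 5.5902)

cable 1: Δx=-2.0000, Δy=2.5000; L_1 = √(Δx²+Δy²) = 3.2016
cable 2: Δx=-5.0000, Δy=0.0000; L_2 = √(Δx²+Δy²) = 5.0000
cable 3: Δx=-5.0000, Δy=-2.5000; L_3 = √(Δx²+Δy²) = 5.5902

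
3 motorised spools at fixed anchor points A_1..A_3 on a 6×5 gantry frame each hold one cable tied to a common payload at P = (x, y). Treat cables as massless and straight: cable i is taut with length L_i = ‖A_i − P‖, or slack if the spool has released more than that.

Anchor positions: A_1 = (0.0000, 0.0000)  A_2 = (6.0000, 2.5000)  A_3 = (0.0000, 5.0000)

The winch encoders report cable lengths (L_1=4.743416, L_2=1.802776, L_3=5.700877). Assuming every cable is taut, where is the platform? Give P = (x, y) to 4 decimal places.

circle eqns → linear via eq_j − eq_1; set k_j = A_j·A_j − L_j²
k_1 = 0.0000+0.0000−22.5000 = -22.5000
-12.0000·x − 5.0000·y = k_1−k_2 = -61.5000
0.0000·x − 10.0000·y = k_1−k_3 = -15.0000
solve first two rows → x=4.5000, y=1.5000

(4.5000, 1.5000)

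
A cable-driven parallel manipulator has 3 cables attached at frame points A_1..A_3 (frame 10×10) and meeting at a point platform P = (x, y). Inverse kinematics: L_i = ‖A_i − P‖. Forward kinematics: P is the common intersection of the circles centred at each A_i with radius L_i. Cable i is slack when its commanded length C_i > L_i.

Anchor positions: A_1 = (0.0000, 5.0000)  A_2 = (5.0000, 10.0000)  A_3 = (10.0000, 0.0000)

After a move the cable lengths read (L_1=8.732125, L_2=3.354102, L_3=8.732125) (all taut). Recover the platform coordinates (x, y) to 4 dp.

circle eqns → linear via eq_j − eq_1; set c_j = A_j·A_j − L_j²
c_1 = 0.0000+25.0000−76.2500 = -51.2500
-10.0000·x − 10.0000·y = c_1−c_2 = -165.0000
-20.0000·x + 10.0000·y = c_1−c_3 = -75.0000
solve first two rows → x=8.0000, y=8.5000

(8.0000, 8.5000)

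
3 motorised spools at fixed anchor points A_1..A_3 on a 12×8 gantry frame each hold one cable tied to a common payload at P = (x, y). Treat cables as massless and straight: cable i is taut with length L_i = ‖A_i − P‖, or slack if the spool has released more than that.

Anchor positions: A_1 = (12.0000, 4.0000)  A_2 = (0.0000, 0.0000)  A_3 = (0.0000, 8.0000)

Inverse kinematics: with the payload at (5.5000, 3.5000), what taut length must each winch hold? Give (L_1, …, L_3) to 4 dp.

L_1: Δ = A_1−P = (6.5000, 0.5000) → ‖Δ‖ = √42.5000 = 6.5192
L_2: Δ = A_2−P = (-5.5000, -3.5000) → ‖Δ‖ = √42.5000 = 6.5192
L_3: Δ = A_3−P = (-5.5000, 4.5000) → ‖Δ‖ = √50.5000 = 7.1063

(6.5192, 6.5192, 7.1063)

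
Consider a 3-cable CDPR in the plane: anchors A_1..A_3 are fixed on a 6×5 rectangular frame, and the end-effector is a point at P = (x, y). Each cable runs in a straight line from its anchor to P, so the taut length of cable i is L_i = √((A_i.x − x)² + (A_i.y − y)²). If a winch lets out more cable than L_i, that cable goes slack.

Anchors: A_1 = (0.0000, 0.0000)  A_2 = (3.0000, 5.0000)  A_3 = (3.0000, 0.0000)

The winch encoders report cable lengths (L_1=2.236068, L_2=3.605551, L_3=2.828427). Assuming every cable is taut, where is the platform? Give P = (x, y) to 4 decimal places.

each cable: (A_i−P)·(A_i−P) = L_i²; let c_i = ‖A_i‖²−L_i²
c_1 = 0.0000+0.0000−5.0000 = -5.0000
row 1: -6.0000x − 10.0000y = -26.0000  (c_2=21.0000)
row 2: -6.0000x + 0.0000y = -6.0000  (c_3=1.0000)
Cramer on rows 1–2 → x = 1.0000, y = 2.0000

(1.0000, 2.0000)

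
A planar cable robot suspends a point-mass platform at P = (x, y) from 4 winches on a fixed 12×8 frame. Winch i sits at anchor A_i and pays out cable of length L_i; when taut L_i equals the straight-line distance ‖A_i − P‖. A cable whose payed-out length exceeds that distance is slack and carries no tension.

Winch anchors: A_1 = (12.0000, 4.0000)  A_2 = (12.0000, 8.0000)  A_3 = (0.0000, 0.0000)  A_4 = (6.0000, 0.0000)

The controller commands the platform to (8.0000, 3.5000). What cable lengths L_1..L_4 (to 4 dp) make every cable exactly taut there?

(4.0311, 6.0208, 8.7321, 4.0311)

cable 1: Δx=4.0000, Δy=0.5000; L_1 = √(Δx²+Δy²) = 4.0311
cable 2: Δx=4.0000, Δy=4.5000; L_2 = √(Δx²+Δy²) = 6.0208
cable 3: Δx=-8.0000, Δy=-3.5000; L_3 = √(Δx²+Δy²) = 8.7321
cable 4: Δx=-2.0000, Δy=-3.5000; L_4 = √(Δx²+Δy²) = 4.0311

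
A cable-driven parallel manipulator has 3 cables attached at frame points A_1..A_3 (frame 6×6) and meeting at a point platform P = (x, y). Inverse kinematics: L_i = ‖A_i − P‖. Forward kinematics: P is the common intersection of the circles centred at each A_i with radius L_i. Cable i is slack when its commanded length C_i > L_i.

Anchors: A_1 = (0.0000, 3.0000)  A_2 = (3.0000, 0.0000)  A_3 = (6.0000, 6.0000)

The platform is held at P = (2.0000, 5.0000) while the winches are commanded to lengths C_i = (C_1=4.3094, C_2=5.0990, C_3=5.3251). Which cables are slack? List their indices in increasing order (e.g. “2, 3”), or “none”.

1, 3

i=1: geometric 2.8284 vs commanded 4.3094 ⇒ slack
i=2: geometric 5.0990 vs commanded 5.0990 ⇒ taut
i=3: geometric 4.1231 vs commanded 5.3251 ⇒ slack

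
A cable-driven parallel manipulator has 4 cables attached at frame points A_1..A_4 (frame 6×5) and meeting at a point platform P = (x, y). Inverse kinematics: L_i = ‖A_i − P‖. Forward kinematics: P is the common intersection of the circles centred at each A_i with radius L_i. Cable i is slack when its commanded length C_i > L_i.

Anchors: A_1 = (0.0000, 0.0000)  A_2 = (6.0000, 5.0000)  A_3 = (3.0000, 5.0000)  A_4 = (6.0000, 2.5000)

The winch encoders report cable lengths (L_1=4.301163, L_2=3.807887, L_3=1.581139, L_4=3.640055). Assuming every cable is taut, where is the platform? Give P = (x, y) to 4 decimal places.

expand ‖A_i−P‖²=L_i² and subtract eq 1 (k_i ≔ ‖A_i‖²−L_i²)
k_1 = 0.0000+0.0000−18.5000 = -18.5000
eq1−eq2 → [-12.0000  -10.0000]·P = -65.0000
eq1−eq3 → [-6.0000  -10.0000]·P = -50.0000
eq1−eq4 → [-12.0000  -5.0000]·P = -47.5000
2×2 solve → P = (2.5000, 3.5000)
check cable 4: ‖A_4−P‖² = 13.2500 ≈ L_4² = 13.2500 ✓

(2.5000, 3.5000)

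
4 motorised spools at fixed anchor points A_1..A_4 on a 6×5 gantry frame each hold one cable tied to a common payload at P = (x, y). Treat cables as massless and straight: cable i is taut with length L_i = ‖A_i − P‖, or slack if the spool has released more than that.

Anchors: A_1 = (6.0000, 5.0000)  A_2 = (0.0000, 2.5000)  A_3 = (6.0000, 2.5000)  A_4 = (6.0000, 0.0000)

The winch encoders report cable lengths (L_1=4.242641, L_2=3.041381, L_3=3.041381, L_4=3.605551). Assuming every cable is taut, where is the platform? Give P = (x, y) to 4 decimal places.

(3.0000, 2.0000)

circle eqns → linear via eq_j − eq_1; set c_j = A_j·A_j − L_j²
c_1 = 36.0000+25.0000−18.0000 = 43.0000
12.0000·x + 5.0000·y = c_1−c_2 = 46.0000
0.0000·x + 5.0000·y = c_1−c_3 = 10.0000
0.0000·x + 10.0000·y = c_1−c_4 = 20.0000
solve first two rows → x=3.0000, y=2.0000
check cable 4: ‖A_4−P‖² = 13.0000 ≈ L_4² = 13.0000 ✓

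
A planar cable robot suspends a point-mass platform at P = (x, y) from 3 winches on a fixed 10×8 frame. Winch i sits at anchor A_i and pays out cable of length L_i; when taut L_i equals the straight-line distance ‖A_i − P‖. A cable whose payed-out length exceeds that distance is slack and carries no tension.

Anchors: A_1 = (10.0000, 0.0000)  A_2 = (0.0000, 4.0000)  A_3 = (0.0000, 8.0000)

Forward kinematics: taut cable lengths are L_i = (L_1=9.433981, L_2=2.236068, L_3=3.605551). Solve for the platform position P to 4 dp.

expand ‖A_i−P‖²=L_i² and subtract eq 1 (c_i ≔ ‖A_i‖²−L_i²)
c_1 = 100.0000+0.0000−89.0000 = 11.0000
eq1−eq2 → [20.0000  -8.0000]·P = 0.0000
eq1−eq3 → [20.0000  -16.0000]·P = -40.0000
2×2 solve → P = (2.0000, 5.0000)

(2.0000, 5.0000)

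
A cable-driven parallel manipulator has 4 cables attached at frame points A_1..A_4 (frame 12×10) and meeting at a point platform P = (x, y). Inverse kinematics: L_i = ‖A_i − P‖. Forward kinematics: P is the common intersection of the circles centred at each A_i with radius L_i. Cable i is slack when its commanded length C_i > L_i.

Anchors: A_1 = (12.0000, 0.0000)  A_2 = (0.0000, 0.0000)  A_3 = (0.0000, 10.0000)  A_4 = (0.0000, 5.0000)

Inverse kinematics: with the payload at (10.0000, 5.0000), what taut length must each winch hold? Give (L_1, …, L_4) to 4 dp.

(5.3852, 11.1803, 11.1803, 10.0000)

L_1 = √((12.0000−10.0000)² + (0.0000−5.0000)²) = 5.3852
L_2 = √((0.0000−10.0000)² + (0.0000−5.0000)²) = 11.1803
L_3 = √((0.0000−10.0000)² + (10.0000−5.0000)²) = 11.1803
L_4 = √((0.0000−10.0000)² + (5.0000−5.0000)²) = 10.0000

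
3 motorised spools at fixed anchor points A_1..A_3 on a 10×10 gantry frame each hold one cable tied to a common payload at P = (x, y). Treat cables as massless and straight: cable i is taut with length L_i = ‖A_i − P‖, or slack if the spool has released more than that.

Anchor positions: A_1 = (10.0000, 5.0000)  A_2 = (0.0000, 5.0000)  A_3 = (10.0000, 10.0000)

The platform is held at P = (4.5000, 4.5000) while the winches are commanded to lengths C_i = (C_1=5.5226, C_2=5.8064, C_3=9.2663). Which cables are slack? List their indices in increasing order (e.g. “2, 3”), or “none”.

2, 3

cable 1: L_1 = ‖A_1−P‖ = 5.5227;  C_1 = 5.5226 → taut
cable 2: L_2 = ‖A_2−P‖ = 4.5277;  C_2 = 5.8064 → slack
cable 3: L_3 = ‖A_3−P‖ = 7.7782;  C_3 = 9.2663 → slack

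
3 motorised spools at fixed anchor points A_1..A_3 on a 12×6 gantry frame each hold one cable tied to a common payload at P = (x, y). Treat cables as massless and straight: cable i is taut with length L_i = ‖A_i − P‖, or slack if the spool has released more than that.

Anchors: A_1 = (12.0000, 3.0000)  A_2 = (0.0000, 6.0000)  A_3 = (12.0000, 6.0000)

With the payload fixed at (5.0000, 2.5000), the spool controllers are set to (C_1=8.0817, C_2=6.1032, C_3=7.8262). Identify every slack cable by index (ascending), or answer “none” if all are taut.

1

i=1: geometric 7.0178 vs commanded 8.0817 ⇒ slack
i=2: geometric 6.1033 vs commanded 6.1032 ⇒ taut
i=3: geometric 7.8262 vs commanded 7.8262 ⇒ taut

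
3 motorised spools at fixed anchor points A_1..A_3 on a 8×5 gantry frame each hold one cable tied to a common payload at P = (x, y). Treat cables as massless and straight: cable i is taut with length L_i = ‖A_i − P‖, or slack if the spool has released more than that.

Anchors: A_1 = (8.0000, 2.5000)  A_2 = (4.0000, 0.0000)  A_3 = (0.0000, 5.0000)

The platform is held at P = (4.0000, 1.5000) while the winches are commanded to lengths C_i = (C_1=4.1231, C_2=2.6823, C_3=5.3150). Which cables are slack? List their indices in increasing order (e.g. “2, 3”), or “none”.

cable 1: L_1 = ‖A_1−P‖ = 4.1231;  C_1 = 4.1231 → taut
cable 2: L_2 = ‖A_2−P‖ = 1.5000;  C_2 = 2.6823 → slack
cable 3: L_3 = ‖A_3−P‖ = 5.3151;  C_3 = 5.3150 → taut

2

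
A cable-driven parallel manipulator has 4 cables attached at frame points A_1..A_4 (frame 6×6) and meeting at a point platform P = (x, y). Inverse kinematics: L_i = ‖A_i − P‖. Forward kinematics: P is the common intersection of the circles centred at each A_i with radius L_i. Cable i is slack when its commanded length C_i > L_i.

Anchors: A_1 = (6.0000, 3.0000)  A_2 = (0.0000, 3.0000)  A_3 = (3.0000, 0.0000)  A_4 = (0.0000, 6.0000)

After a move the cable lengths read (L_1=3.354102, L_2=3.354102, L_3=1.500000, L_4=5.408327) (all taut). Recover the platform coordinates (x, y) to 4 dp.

each cable: (A_i−P)·(A_i−P) = L_i²; let k_i = ‖A_i‖²−L_i²
k_1 = 36.0000+9.0000−11.2500 = 33.7500
row 1: 12.0000x + 0.0000y = 36.0000  (k_2=-2.2500)
row 2: 6.0000x + 6.0000y = 27.0000  (k_3=6.7500)
row 3: 12.0000x − 6.0000y = 27.0000  (k_4=6.7500)
Cramer on rows 1–2 → x = 3.0000, y = 1.5000
check cable 4: ‖A_4−P‖² = 29.2500 ≈ L_4² = 29.2500 ✓

(3.0000, 1.5000)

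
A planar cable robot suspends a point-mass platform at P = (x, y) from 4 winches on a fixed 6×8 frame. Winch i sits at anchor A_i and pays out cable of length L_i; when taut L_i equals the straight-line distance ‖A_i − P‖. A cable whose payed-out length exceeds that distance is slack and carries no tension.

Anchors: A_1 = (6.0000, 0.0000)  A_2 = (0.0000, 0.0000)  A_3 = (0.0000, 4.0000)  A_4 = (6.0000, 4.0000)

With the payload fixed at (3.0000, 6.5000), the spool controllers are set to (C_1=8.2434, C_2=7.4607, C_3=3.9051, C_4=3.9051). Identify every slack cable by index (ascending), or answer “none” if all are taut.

1, 2

i=1: geometric 7.1589 vs commanded 8.2434 ⇒ slack
i=2: geometric 7.1589 vs commanded 7.4607 ⇒ slack
i=3: geometric 3.9051 vs commanded 3.9051 ⇒ taut
i=4: geometric 3.9051 vs commanded 3.9051 ⇒ taut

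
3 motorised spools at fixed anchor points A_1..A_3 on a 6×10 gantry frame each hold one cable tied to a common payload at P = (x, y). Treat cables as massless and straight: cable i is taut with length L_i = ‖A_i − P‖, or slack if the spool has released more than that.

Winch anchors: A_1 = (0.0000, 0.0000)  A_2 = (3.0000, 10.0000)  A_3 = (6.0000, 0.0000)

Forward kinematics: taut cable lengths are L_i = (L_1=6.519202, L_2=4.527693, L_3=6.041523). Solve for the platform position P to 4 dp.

(3.5000, 5.5000)

circle eqns → linear via eq_j − eq_1; set c_j = A_j·A_j − L_j²
c_1 = 0.0000+0.0000−42.5000 = -42.5000
-6.0000·x − 20.0000·y = c_1−c_2 = -131.0000
-12.0000·x + 0.0000·y = c_1−c_3 = -42.0000
solve first two rows → x=3.5000, y=5.5000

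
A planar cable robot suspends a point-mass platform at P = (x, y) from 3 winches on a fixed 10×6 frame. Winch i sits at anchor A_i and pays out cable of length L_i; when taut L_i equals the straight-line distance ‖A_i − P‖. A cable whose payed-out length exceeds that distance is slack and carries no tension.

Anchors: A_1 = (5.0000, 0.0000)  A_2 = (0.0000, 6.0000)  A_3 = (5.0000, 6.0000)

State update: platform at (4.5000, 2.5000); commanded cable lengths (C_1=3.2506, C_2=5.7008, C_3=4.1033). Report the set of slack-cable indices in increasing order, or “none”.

cable 1: L_1 = ‖A_1−P‖ = 2.5495;  C_1 = 3.2506 → slack
cable 2: L_2 = ‖A_2−P‖ = 5.7009;  C_2 = 5.7008 → taut
cable 3: L_3 = ‖A_3−P‖ = 3.5355;  C_3 = 4.1033 → slack

1, 3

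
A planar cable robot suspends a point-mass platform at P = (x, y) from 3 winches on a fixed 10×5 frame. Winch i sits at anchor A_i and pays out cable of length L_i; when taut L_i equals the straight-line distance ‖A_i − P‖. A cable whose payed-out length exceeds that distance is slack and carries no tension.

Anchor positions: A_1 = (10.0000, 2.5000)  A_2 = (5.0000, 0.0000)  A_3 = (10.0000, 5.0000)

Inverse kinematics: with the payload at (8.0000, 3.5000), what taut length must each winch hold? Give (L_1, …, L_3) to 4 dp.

(2.2361, 4.6098, 2.5000)

L_1 = √((10.0000−8.0000)² + (2.5000−3.5000)²) = 2.2361
L_2 = √((5.0000−8.0000)² + (0.0000−3.5000)²) = 4.6098
L_3 = √((10.0000−8.0000)² + (5.0000−3.5000)²) = 2.5000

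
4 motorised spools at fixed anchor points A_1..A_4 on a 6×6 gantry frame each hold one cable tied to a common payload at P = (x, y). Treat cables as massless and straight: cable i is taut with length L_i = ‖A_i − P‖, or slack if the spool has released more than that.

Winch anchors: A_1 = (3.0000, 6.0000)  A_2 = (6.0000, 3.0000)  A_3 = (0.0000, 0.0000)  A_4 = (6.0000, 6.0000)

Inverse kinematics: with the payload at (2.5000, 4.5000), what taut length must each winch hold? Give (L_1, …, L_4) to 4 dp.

L_1: Δ = A_1−P = (0.5000, 1.5000) → ‖Δ‖ = √2.5000 = 1.5811
L_2: Δ = A_2−P = (3.5000, -1.5000) → ‖Δ‖ = √14.5000 = 3.8079
L_3: Δ = A_3−P = (-2.5000, -4.5000) → ‖Δ‖ = √26.5000 = 5.1478
L_4: Δ = A_4−P = (3.5000, 1.5000) → ‖Δ‖ = √14.5000 = 3.8079

(1.5811, 3.8079, 5.1478, 3.8079)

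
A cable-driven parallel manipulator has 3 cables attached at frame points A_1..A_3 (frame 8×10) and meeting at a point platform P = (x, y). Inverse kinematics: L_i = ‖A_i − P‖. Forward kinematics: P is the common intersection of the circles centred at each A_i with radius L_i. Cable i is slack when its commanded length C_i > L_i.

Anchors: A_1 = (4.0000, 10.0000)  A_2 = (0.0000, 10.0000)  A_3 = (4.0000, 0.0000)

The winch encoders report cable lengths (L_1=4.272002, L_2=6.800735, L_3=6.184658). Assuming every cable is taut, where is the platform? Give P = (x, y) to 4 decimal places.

circle eqns → linear via eq_j − eq_1; set k_j = A_j·A_j − L_j²
k_1 = 16.0000+100.0000−18.2500 = 97.7500
8.0000·x + 0.0000·y = k_1−k_2 = 44.0000
0.0000·x + 20.0000·y = k_1−k_3 = 120.0000
solve first two rows → x=5.5000, y=6.0000

(5.5000, 6.0000)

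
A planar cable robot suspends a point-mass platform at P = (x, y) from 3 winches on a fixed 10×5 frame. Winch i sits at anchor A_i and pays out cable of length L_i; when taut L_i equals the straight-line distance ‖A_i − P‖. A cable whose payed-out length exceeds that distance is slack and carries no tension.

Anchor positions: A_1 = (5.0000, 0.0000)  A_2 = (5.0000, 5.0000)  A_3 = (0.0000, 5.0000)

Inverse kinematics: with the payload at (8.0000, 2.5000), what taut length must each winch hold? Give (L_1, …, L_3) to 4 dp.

(3.9051, 3.9051, 8.3815)

cable 1: Δx=-3.0000, Δy=-2.5000; L_1 = √(Δx²+Δy²) = 3.9051
cable 2: Δx=-3.0000, Δy=2.5000; L_2 = √(Δx²+Δy²) = 3.9051
cable 3: Δx=-8.0000, Δy=2.5000; L_3 = √(Δx²+Δy²) = 8.3815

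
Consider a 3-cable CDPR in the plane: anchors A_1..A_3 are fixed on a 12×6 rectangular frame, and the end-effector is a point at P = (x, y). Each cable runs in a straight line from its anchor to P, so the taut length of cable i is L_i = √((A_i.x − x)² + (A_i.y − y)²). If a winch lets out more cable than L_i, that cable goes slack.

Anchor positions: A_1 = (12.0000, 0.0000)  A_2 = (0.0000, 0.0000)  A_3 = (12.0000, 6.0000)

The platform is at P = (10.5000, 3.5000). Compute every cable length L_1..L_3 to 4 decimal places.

(3.8079, 11.0680, 2.9155)

cable 1: Δx=1.5000, Δy=-3.5000; L_1 = √(Δx²+Δy²) = 3.8079
cable 2: Δx=-10.5000, Δy=-3.5000; L_2 = √(Δx²+Δy²) = 11.0680
cable 3: Δx=1.5000, Δy=2.5000; L_3 = √(Δx²+Δy²) = 2.9155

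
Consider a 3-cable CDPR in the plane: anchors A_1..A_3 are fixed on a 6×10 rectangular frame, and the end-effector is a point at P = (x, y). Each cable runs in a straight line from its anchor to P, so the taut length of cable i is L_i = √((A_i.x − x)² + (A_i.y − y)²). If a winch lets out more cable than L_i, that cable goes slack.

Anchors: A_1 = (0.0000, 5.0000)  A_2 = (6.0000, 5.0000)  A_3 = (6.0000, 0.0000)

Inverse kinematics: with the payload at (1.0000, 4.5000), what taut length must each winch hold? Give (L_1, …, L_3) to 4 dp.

L_1: Δ = A_1−P = (-1.0000, 0.5000) → ‖Δ‖ = √1.2500 = 1.1180
L_2: Δ = A_2−P = (5.0000, 0.5000) → ‖Δ‖ = √25.2500 = 5.0249
L_3: Δ = A_3−P = (5.0000, -4.5000) → ‖Δ‖ = √45.2500 = 6.7268

(1.1180, 5.0249, 6.7268)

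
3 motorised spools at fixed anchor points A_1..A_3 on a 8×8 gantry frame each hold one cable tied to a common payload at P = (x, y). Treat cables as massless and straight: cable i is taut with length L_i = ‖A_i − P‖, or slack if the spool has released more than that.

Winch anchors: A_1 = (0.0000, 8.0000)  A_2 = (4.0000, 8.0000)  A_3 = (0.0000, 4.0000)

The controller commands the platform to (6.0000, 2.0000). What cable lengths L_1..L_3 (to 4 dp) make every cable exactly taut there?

(8.4853, 6.3246, 6.3246)

cable 1: Δx=-6.0000, Δy=6.0000; L_1 = √(Δx²+Δy²) = 8.4853
cable 2: Δx=-2.0000, Δy=6.0000; L_2 = √(Δx²+Δy²) = 6.3246
cable 3: Δx=-6.0000, Δy=2.0000; L_3 = √(Δx²+Δy²) = 6.3246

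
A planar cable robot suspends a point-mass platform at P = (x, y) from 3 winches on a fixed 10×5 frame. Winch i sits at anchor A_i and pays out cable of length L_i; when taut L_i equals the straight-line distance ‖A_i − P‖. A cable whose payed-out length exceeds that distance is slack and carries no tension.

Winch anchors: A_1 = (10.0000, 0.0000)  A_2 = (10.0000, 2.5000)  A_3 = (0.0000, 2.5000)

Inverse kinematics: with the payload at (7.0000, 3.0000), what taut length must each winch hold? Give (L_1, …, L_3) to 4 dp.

L_1 = √((10.0000−7.0000)² + (0.0000−3.0000)²) = 4.2426
L_2 = √((10.0000−7.0000)² + (2.5000−3.0000)²) = 3.0414
L_3 = √((0.0000−7.0000)² + (2.5000−3.0000)²) = 7.0178

(4.2426, 3.0414, 7.0178)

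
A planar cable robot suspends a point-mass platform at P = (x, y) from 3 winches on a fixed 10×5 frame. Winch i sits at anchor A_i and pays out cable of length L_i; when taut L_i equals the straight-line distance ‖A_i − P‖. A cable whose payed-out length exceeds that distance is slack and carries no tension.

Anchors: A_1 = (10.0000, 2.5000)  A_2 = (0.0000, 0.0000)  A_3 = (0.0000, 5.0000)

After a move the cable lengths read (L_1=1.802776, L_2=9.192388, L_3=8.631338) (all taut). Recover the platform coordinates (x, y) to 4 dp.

each cable: (A_i−P)·(A_i−P) = L_i²; let k_i = ‖A_i‖²−L_i²
k_1 = 100.0000+6.2500−3.2500 = 103.0000
row 1: 20.0000x + 5.0000y = 187.5000  (k_2=-84.5000)
row 2: 20.0000x − 5.0000y = 152.5000  (k_3=-49.5000)
Cramer on rows 1–2 → x = 8.5000, y = 3.5000

(8.5000, 3.5000)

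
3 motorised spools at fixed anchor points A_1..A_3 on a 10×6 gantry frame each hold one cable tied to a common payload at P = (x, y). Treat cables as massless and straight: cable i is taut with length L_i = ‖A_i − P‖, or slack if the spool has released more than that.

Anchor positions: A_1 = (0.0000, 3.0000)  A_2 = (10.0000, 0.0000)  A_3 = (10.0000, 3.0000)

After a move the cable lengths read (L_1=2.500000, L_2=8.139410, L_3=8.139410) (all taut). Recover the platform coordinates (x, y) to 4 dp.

(2.0000, 1.5000)

each cable: (A_i−P)·(A_i−P) = L_i²; let q_i = ‖A_i‖²−L_i²
q_1 = 0.0000+9.0000−6.2500 = 2.7500
row 1: -20.0000x + 6.0000y = -31.0000  (q_2=33.7500)
row 2: -20.0000x + 0.0000y = -40.0000  (q_3=42.7500)
Cramer on rows 1–2 → x = 2.0000, y = 1.5000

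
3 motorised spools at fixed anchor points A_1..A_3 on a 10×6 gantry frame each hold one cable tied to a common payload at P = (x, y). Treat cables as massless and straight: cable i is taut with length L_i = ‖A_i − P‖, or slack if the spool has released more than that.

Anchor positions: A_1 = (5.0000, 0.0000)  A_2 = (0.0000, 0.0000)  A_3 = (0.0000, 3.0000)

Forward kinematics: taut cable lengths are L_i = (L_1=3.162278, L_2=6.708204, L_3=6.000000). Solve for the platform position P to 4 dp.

(6.0000, 3.0000)

each cable: (A_i−P)·(A_i−P) = L_i²; let k_i = ‖A_i‖²−L_i²
k_1 = 25.0000+0.0000−10.0000 = 15.0000
row 1: 10.0000x + 0.0000y = 60.0000  (k_2=-45.0000)
row 2: 10.0000x − 6.0000y = 42.0000  (k_3=-27.0000)
Cramer on rows 1–2 → x = 6.0000, y = 3.0000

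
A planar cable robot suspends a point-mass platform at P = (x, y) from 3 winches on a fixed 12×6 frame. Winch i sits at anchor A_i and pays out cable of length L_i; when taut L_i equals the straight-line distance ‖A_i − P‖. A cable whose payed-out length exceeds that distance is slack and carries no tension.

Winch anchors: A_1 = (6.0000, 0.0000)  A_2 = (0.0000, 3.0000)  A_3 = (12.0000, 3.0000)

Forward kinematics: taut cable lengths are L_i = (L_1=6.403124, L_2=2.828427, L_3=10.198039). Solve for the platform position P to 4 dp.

circle eqns → linear via eq_j − eq_1; set c_j = A_j·A_j − L_j²
c_1 = 36.0000+0.0000−41.0000 = -5.0000
12.0000·x − 6.0000·y = c_1−c_2 = -6.0000
-12.0000·x − 6.0000·y = c_1−c_3 = -54.0000
solve first two rows → x=2.0000, y=5.0000

(2.0000, 5.0000)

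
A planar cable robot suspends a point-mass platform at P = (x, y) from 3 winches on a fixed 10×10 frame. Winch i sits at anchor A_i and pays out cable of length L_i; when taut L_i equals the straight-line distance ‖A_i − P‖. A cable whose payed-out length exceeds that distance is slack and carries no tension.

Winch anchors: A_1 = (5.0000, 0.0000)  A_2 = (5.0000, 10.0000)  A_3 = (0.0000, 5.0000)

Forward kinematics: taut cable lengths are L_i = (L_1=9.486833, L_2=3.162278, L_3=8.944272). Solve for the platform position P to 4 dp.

each cable: (A_i−P)·(A_i−P) = L_i²; let k_i = ‖A_i‖²−L_i²
k_1 = 25.0000+0.0000−90.0000 = -65.0000
row 1: 0.0000x − 20.0000y = -180.0000  (k_2=115.0000)
row 2: 10.0000x − 10.0000y = -10.0000  (k_3=-55.0000)
Cramer on rows 1–2 → x = 8.0000, y = 9.0000

(8.0000, 9.0000)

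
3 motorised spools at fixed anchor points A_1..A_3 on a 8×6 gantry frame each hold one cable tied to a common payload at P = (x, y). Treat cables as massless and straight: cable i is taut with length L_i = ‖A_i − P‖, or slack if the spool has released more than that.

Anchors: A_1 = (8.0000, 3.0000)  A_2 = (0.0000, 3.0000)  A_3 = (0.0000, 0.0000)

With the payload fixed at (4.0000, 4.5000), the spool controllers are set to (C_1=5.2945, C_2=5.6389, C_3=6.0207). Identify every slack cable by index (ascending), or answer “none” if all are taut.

1, 2

i=1: geometric 4.2720 vs commanded 5.2945 ⇒ slack
i=2: geometric 4.2720 vs commanded 5.6389 ⇒ slack
i=3: geometric 6.0208 vs commanded 6.0207 ⇒ taut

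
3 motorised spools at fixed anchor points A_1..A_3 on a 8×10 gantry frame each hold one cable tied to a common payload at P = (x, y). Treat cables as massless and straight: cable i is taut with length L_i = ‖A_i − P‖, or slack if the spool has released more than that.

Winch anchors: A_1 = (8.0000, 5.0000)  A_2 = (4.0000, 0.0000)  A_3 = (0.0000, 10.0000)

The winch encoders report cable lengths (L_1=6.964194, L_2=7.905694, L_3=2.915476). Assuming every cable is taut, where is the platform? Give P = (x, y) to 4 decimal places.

(1.5000, 7.5000)

expand ‖A_i−P‖²=L_i² and subtract eq 1 (c_i ≔ ‖A_i‖²−L_i²)
c_1 = 64.0000+25.0000−48.5000 = 40.5000
eq1−eq2 → [8.0000  10.0000]·P = 87.0000
eq1−eq3 → [16.0000  -10.0000]·P = -51.0000
2×2 solve → P = (1.5000, 7.5000)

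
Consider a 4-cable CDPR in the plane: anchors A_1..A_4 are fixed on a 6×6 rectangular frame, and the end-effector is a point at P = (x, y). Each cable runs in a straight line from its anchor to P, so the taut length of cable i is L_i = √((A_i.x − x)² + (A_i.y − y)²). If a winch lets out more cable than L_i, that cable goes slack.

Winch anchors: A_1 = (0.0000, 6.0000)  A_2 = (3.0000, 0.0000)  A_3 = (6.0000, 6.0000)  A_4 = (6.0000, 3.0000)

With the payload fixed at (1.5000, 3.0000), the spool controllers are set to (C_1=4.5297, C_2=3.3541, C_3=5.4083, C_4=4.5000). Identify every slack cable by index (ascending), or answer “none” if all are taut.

cable 1: √((-1.5000)²+(3.0000)²)=3.3541, C_1=4.5297: slack
cable 2: √((1.5000)²+(-3.0000)²)=3.3541, C_2=3.3541: taut
cable 3: √((4.5000)²+(3.0000)²)=5.4083, C_3=5.4083: taut
cable 4: √((4.5000)²+(0.0000)²)=4.5000, C_4=4.5000: taut

1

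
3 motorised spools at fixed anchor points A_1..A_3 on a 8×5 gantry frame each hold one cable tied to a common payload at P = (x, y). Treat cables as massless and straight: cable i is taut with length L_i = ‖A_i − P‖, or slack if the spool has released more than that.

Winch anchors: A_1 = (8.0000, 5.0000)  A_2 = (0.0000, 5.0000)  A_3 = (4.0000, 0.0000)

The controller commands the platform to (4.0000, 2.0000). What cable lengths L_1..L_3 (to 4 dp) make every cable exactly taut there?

(5.0000, 5.0000, 2.0000)

L_1 = √((8.0000−4.0000)² + (5.0000−2.0000)²) = 5.0000
L_2 = √((0.0000−4.0000)² + (5.0000−2.0000)²) = 5.0000
L_3 = √((4.0000−4.0000)² + (0.0000−2.0000)²) = 2.0000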